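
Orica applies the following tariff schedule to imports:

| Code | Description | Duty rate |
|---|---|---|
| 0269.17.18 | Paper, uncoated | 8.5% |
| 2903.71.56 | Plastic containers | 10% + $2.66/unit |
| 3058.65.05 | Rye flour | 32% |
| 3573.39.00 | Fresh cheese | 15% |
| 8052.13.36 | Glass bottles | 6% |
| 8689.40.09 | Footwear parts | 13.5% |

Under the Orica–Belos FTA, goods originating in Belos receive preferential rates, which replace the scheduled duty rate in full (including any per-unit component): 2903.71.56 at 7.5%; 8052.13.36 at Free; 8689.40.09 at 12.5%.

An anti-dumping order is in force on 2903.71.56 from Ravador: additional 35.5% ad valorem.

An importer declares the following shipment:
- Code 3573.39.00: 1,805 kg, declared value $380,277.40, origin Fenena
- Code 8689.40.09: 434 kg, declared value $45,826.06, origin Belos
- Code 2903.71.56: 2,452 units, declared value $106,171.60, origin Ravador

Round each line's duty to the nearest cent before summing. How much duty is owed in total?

Line 1 (3573.39.00, Fenena, 1,805 kg, $380,277.40):
Base rate for 3573.39.00 is 15%.
Duty = $380,277.40 × 15% = $57,041.61.
Line 2 (8689.40.09, Belos, 434 kg, $45,826.06):
Base rate for 8689.40.09 is 13.5%.
Origin Belos qualifies under the Orica–Belos agreement and 8689.40.09 is covered: preferential rate 12.5% applies instead.
Duty = $45,826.06 × 12.5% = $5,728.26.
Line 3 (2903.71.56, Ravador, 2,452 units, $106,171.60):
Base rate for 2903.71.56 is 10% + $2.66/unit.
2903.71.56 has an FTA preferential rate, but origin Ravador is not Belos; base rate stands.
Additional duty on 2903.71.56 from Ravador: +35.5%. Applied ad valorem rate: 10% + 35.5% = 45.5%.
Duty = $106,171.60 × 45.5% + 2,452 × $2.66 = $54,830.40.
Total = $57,041.61 + $5,728.26 + $54,830.40 = $117,600.27.

$117,600.27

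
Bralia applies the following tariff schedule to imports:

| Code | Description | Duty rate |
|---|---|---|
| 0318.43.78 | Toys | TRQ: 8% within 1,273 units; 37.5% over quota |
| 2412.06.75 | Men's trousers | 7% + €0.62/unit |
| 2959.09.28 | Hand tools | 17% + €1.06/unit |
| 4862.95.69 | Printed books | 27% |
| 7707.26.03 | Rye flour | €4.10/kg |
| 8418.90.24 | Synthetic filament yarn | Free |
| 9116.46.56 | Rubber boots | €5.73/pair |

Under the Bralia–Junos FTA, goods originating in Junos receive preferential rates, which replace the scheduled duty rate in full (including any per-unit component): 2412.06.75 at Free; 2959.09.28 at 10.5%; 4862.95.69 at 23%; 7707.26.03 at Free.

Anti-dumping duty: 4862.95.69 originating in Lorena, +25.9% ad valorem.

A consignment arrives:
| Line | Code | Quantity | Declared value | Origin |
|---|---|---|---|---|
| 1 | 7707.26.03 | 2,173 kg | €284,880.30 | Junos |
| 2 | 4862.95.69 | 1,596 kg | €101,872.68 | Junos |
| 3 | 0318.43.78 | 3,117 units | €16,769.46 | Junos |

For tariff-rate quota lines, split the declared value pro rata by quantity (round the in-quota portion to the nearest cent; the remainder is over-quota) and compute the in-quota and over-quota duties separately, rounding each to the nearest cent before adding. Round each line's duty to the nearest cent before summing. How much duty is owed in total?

Line 1 (7707.26.03, Junos, 2,173 kg, €284,880.30):
Base rate for 7707.26.03 is €4.10/kg.
Origin Junos qualifies under the Bralia–Junos agreement and 7707.26.03 is covered: preferential rate Free applies instead.
Duty = €284,880.30 × 0% = €0.00.
Line 2 (4862.95.69, Junos, 1,596 kg, €101,872.68):
Base rate for 4862.95.69 is 27%.
Origin Junos qualifies under the Bralia–Junos agreement and 4862.95.69 is covered: preferential rate 23% applies instead.
The additional-duty order on 4862.95.69 targets Lorena, not Junos; it does not apply.
Duty = €101,872.68 × 23% = €23,430.72.
Line 3 (0318.43.78, Junos, 3,117 units, €16,769.46):
Code 0318.43.78 is under a tariff-rate quota (threshold 1,273 units). In-quota: 1,273 units at 8%; over-quota: 1,844 units at 37.5%.
Pro-rata value split: in-quota = €16,769.46 × 1,273/3,117 = €6,848.74; over-quota = €16,769.46 − €6,848.74 = €9,920.72.
In-quota duty = €6,848.74 × 8% = €547.90. Over-quota duty = €9,920.72 × 37.5% = €3,720.27.
Line duty = €547.90 + €3,720.27 = €4,268.17.
Total = €0.00 + €23,430.72 + €4,268.17 = €27,698.89.

€27,698.89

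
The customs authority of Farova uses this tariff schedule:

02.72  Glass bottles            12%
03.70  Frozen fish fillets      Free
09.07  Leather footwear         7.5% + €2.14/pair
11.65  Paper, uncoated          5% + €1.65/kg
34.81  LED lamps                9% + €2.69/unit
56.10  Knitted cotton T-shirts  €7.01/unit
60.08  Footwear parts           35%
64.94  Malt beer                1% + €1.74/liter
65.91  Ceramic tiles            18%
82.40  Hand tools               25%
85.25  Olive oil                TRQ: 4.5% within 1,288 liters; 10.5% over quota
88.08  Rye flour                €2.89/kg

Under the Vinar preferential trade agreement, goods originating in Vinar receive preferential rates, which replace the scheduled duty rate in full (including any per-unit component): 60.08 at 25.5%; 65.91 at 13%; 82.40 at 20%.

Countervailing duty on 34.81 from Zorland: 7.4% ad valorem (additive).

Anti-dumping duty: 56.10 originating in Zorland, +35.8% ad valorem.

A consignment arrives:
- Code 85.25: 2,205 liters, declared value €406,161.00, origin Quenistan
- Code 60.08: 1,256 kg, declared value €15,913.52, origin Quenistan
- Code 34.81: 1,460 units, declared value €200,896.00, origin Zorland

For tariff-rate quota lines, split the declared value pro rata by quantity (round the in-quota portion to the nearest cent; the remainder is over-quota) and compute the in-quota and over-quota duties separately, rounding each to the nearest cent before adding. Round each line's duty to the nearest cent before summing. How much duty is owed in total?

Line 1 (85.25, Quenistan, 2,205 liters, €406,161.00):
Code 85.25 is under a tariff-rate quota (threshold 1,288 liters). In-quota: 1,288 liters at 4.5%; over-quota: 917 liters at 10.5%.
Pro-rata value split: in-quota = €406,161.00 × 1,288/2,205 = €237,249.60; over-quota = €406,161.00 − €237,249.60 = €168,911.40.
In-quota duty = €237,249.60 × 4.5% = €10,676.23. Over-quota duty = €168,911.40 × 10.5% = €17,735.70.
Line duty = €10,676.23 + €17,735.70 = €28,411.93.
Line 2 (60.08, Quenistan, 1,256 kg, €15,913.52):
Base rate for 60.08 is 35%.
60.08 has an FTA preferential rate, but origin Quenistan is not Vinar; base rate stands.
Duty = €15,913.52 × 35% = €5,569.73.
Line 3 (34.81, Zorland, 1,460 units, €200,896.00):
Base rate for 34.81 is 9% + €2.69/unit.
Additional duty on 34.81 from Zorland: +7.4%. Applied ad valorem rate: 9% + 7.4% = 16.4%.
Duty = €200,896.00 × 16.4% + 1,460 × €2.69 = €36,874.34.
Total = €28,411.93 + €5,569.73 + €36,874.34 = €70,856.00.

€70,856.00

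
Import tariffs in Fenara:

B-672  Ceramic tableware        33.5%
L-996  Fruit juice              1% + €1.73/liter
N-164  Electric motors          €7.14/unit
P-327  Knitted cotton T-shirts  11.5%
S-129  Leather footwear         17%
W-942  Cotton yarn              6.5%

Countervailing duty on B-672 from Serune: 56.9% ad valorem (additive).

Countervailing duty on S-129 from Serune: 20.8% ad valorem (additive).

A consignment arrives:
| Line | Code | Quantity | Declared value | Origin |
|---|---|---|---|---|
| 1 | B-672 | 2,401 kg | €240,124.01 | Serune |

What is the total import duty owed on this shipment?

Line 1 (B-672, Serune, 2,401 kg, €240,124.01):
Base rate for B-672 is 33.5%.
Additional duty on B-672 from Serune: +56.9%. Applied ad valorem rate: 33.5% + 56.9% = 90.4%.
Duty = €240,124.01 × 90.4% = €217,072.11.

€217,072.11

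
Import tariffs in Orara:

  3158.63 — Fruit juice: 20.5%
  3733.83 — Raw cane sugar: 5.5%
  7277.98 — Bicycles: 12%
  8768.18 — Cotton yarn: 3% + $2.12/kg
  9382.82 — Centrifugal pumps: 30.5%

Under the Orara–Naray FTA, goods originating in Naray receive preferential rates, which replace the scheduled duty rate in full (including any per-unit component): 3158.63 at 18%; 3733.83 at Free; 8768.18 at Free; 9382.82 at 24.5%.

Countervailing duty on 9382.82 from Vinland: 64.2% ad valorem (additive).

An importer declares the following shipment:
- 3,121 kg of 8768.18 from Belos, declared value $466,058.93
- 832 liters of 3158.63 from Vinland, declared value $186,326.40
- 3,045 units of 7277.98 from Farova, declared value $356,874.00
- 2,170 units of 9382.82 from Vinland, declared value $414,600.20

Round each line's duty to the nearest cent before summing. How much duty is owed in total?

$494,246.47

Line 1 (8768.18, Belos, 3,121 kg, $466,058.93):
Base rate for 8768.18 is 3% + $2.12/kg.
8768.18 has an FTA preferential rate, but origin Belos is not Naray; base rate stands.
Duty = $466,058.93 × 3% + 3,121 × $2.12 = $20,598.29.
Line 2 (3158.63, Vinland, 832 liters, $186,326.40):
Base rate for 3158.63 is 20.5%.
3158.63 has an FTA preferential rate, but origin Vinland is not Naray; base rate stands.
Duty = $186,326.40 × 20.5% = $38,196.91.
Line 3 (7277.98, Farova, 3,045 units, $356,874.00):
Base rate for 7277.98 is 12%.
Duty = $356,874.00 × 12% = $42,824.88.
Line 4 (9382.82, Vinland, 2,170 units, $414,600.20):
Base rate for 9382.82 is 30.5%.
9382.82 has an FTA preferential rate, but origin Vinland is not Naray; base rate stands.
Additional duty on 9382.82 from Vinland: +64.2%. Applied ad valorem rate: 30.5% + 64.2% = 94.7%.
Duty = $414,600.20 × 94.7% = $392,626.39.
Total = $20,598.29 + $38,196.91 + $42,824.88 + $392,626.39 = $494,246.47.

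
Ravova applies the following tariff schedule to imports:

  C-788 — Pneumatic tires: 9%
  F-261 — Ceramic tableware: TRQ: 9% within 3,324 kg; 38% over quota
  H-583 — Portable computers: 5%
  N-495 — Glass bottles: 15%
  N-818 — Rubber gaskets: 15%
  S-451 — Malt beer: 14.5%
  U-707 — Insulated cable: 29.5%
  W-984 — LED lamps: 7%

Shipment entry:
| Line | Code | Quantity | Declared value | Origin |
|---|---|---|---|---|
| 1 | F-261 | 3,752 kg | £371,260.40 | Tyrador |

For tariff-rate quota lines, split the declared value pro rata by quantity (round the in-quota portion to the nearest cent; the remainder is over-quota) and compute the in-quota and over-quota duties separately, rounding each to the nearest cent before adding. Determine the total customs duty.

£45,695.11

Line 1 (F-261, Tyrador, 3,752 kg, £371,260.40):
Code F-261 is under a tariff-rate quota (threshold 3,324 kg). In-quota: 3,324 kg at 9%; over-quota: 428 kg at 38%.
Pro-rata value split: in-quota = £371,260.40 × 3,324/3,752 = £328,909.80; over-quota = £371,260.40 − £328,909.80 = £42,350.60.
In-quota duty = £328,909.80 × 9% = £29,601.88. Over-quota duty = £42,350.60 × 38% = £16,093.23.
Line duty = £29,601.88 + £16,093.23 = £45,695.11.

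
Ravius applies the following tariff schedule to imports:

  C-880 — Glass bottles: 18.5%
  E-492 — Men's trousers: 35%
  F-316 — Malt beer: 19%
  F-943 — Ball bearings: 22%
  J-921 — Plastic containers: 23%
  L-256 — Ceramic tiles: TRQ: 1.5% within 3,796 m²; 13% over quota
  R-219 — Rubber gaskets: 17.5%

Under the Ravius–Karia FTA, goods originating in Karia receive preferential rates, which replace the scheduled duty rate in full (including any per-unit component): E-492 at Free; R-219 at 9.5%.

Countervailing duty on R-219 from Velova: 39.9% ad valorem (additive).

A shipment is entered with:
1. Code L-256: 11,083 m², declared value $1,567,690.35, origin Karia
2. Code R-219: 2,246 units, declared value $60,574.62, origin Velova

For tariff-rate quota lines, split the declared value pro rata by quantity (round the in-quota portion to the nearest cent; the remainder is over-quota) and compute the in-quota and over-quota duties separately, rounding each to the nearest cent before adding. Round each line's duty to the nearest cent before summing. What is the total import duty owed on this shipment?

Line 1 (L-256, Karia, 11,083 m², $1,567,690.35):
Code L-256 is under a tariff-rate quota (threshold 3,796 m²). In-quota: 3,796 m² at 1.5%; over-quota: 7,287 m² at 13%.
Pro-rata value split: in-quota = $1,567,690.35 × 3,796/11,083 = $536,944.20; over-quota = $1,567,690.35 − $536,944.20 = $1,030,746.15.
In-quota duty = $536,944.20 × 1.5% = $8,054.16. Over-quota duty = $1,030,746.15 × 13% = $133,997.00.
Line duty = $8,054.16 + $133,997.00 = $142,051.16.
Line 2 (R-219, Velova, 2,246 units, $60,574.62):
Base rate for R-219 is 17.5%.
R-219 has an FTA preferential rate, but origin Velova is not Karia; base rate stands.
Additional duty on R-219 from Velova: +39.9%. Applied ad valorem rate: 17.5% + 39.9% = 57.4%.
Duty = $60,574.62 × 57.4% = $34,769.83.
Total = $142,051.16 + $34,769.83 = $176,820.99.

$176,820.99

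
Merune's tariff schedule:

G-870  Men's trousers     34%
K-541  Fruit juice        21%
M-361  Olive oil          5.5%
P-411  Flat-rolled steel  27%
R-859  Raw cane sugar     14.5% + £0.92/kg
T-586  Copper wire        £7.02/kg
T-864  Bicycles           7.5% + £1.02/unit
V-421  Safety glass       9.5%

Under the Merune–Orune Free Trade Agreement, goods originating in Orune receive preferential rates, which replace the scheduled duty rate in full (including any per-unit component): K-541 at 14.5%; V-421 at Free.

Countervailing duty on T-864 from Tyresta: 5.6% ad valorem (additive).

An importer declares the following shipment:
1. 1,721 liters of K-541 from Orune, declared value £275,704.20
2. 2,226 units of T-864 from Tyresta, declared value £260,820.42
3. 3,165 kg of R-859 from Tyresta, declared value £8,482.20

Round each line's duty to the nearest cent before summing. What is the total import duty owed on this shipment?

£80,556.83

Line 1 (K-541, Orune, 1,721 liters, £275,704.20):
Base rate for K-541 is 21%.
Origin Orune qualifies under the Merune–Orune agreement and K-541 is covered: preferential rate 14.5% applies instead.
Duty = £275,704.20 × 14.5% = £39,977.11.
Line 2 (T-864, Tyresta, 2,226 units, £260,820.42):
Base rate for T-864 is 7.5% + £1.02/unit.
Additional duty on T-864 from Tyresta: +5.6%. Applied ad valorem rate: 7.5% + 5.6% = 13.1%.
Duty = £260,820.42 × 13.1% + 2,226 × £1.02 = £36,438.00.
Line 3 (R-859, Tyresta, 3,165 kg, £8,482.20):
Base rate for R-859 is 14.5% + £0.92/kg.
Duty = £8,482.20 × 14.5% + 3,165 × £0.92 = £4,141.72.
Total = £39,977.11 + £36,438.00 + £4,141.72 = £80,556.83.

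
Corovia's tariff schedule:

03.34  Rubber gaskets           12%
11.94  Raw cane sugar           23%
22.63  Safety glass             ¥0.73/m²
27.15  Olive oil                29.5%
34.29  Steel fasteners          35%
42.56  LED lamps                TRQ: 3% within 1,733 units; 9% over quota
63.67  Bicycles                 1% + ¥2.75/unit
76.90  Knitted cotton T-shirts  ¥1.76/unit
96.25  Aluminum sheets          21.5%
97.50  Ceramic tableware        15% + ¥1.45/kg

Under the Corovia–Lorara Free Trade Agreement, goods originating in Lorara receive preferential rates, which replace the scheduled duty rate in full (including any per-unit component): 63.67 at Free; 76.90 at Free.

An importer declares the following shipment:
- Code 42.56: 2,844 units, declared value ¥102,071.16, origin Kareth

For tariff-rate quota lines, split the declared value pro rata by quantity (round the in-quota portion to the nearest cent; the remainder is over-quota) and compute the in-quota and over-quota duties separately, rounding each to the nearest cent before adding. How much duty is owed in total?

¥5,454.56

Line 1 (42.56, Kareth, 2,844 units, ¥102,071.16):
Code 42.56 is under a tariff-rate quota (threshold 1,733 units). In-quota: 1,733 units at 3%; over-quota: 1,111 units at 9%.
Pro-rata value split: in-quota = ¥102,071.16 × 1,733/2,844 = ¥62,197.37; over-quota = ¥102,071.16 − ¥62,197.37 = ¥39,873.79.
In-quota duty = ¥62,197.37 × 3% = ¥1,865.92. Over-quota duty = ¥39,873.79 × 9% = ¥3,588.64.
Line duty = ¥1,865.92 + ¥3,588.64 = ¥5,454.56.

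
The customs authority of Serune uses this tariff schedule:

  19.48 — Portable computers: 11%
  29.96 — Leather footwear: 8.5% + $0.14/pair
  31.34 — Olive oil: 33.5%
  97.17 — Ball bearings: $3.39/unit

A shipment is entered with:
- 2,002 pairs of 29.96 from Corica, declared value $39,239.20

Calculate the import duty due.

$3,615.61

Line 1 (29.96, Corica, 2,002 pairs, $39,239.20):
Base rate for 29.96 is 8.5% + $0.14/pair.
Duty = $39,239.20 × 8.5% + 2,002 × $0.14 = $3,615.61.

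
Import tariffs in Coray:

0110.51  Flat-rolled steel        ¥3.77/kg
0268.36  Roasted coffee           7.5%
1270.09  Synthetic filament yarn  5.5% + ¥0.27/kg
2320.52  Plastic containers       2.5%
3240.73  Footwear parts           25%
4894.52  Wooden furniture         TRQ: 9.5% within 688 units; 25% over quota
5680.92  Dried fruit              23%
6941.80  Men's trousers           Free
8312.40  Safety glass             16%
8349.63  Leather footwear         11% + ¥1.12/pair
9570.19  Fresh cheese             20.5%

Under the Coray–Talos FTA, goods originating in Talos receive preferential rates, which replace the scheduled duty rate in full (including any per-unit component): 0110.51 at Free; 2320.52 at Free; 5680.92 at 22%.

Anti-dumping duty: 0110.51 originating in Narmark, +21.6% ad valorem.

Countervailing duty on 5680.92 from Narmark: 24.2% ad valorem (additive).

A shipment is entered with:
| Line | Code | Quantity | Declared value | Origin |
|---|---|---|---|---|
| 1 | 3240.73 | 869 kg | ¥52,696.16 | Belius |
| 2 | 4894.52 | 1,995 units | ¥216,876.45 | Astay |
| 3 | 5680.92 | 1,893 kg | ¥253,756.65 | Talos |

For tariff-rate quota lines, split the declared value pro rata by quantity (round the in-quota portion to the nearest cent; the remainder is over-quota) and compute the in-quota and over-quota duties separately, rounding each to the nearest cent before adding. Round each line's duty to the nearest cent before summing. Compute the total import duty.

¥111,626.78

Line 1 (3240.73, Belius, 869 kg, ¥52,696.16):
Base rate for 3240.73 is 25%.
Duty = ¥52,696.16 × 25% = ¥13,174.04.
Line 2 (4894.52, Astay, 1,995 units, ¥216,876.45):
Code 4894.52 is under a tariff-rate quota (threshold 688 units). In-quota: 688 units at 9.5%; over-quota: 1,307 units at 25%.
Pro-rata value split: in-quota = ¥216,876.45 × 688/1,995 = ¥74,792.48; over-quota = ¥216,876.45 − ¥74,792.48 = ¥142,083.97.
In-quota duty = ¥74,792.48 × 9.5% = ¥7,105.29. Over-quota duty = ¥142,083.97 × 25% = ¥35,520.99.
Line duty = ¥7,105.29 + ¥35,520.99 = ¥42,626.28.
Line 3 (5680.92, Talos, 1,893 kg, ¥253,756.65):
Base rate for 5680.92 is 23%.
Origin Talos qualifies under the Coray–Talos agreement and 5680.92 is covered: preferential rate 22% applies instead.
The additional-duty order on 5680.92 targets Narmark, not Talos; it does not apply.
Duty = ¥253,756.65 × 22% = ¥55,826.46.
Total = ¥13,174.04 + ¥42,626.28 + ¥55,826.46 = ¥111,626.78.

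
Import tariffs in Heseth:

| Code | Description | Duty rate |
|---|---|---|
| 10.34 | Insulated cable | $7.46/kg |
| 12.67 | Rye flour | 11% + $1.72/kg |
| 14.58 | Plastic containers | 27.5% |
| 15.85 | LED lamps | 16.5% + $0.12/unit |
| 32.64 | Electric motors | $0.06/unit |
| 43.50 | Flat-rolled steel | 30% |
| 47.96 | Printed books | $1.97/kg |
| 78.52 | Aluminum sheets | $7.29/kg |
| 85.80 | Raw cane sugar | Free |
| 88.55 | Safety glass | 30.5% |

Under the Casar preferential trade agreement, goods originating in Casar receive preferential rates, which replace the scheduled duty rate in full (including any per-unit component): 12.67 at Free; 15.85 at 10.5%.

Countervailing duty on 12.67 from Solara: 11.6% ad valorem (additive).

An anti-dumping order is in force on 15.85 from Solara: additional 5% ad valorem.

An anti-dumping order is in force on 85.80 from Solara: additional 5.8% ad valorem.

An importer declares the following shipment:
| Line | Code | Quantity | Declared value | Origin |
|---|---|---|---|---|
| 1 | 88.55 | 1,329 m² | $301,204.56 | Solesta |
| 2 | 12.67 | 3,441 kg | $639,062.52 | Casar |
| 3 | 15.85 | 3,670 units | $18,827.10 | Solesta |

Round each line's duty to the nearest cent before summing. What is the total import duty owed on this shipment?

Line 1 (88.55, Solesta, 1,329 m², $301,204.56):
Base rate for 88.55 is 30.5%.
Duty = $301,204.56 × 30.5% = $91,867.39.
Line 2 (12.67, Casar, 3,441 kg, $639,062.52):
Base rate for 12.67 is 11% + $1.72/kg.
Origin Casar qualifies under the Heseth–Casar agreement and 12.67 is covered: preferential rate Free applies instead.
The additional-duty order on 12.67 targets Solara, not Casar; it does not apply.
Duty = $639,062.52 × 0% = $0.00.
Line 3 (15.85, Solesta, 3,670 units, $18,827.10):
Base rate for 15.85 is 16.5% + $0.12/unit.
15.85 has an FTA preferential rate, but origin Solesta is not Casar; base rate stands.
The additional-duty order on 15.85 targets Solara, not Solesta; it does not apply.
Duty = $18,827.10 × 16.5% + 3,670 × $0.12 = $3,546.87.
Total = $91,867.39 + $0.00 + $3,546.87 = $95,414.26.

$95,414.26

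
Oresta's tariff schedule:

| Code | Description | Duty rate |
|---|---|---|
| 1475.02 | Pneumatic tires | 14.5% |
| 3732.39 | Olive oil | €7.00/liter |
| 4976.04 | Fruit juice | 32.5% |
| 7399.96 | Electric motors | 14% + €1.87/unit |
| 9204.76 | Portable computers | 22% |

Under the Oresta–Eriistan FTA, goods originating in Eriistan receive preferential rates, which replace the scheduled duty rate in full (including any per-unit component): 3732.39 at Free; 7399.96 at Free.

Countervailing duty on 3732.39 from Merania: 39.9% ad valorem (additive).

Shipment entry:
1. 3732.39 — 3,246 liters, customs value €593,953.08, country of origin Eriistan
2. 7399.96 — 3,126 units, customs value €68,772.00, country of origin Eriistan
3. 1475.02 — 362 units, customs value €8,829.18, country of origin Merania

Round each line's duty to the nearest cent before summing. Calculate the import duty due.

€1,280.23

Line 1 (3732.39, Eriistan, 3,246 liters, €593,953.08):
Base rate for 3732.39 is €7.00/liter.
Origin Eriistan qualifies under the Oresta–Eriistan agreement and 3732.39 is covered: preferential rate Free applies instead.
The additional-duty order on 3732.39 targets Merania, not Eriistan; it does not apply.
Duty = €593,953.08 × 0% = €0.00.
Line 2 (7399.96, Eriistan, 3,126 units, €68,772.00):
Base rate for 7399.96 is 14% + €1.87/unit.
Origin Eriistan qualifies under the Oresta–Eriistan agreement and 7399.96 is covered: preferential rate Free applies instead.
Duty = €68,772.00 × 0% = €0.00.
Line 3 (1475.02, Merania, 362 units, €8,829.18):
Base rate for 1475.02 is 14.5%.
Duty = €8,829.18 × 14.5% = €1,280.23.
Total = €0.00 + €0.00 + €1,280.23 = €1,280.23.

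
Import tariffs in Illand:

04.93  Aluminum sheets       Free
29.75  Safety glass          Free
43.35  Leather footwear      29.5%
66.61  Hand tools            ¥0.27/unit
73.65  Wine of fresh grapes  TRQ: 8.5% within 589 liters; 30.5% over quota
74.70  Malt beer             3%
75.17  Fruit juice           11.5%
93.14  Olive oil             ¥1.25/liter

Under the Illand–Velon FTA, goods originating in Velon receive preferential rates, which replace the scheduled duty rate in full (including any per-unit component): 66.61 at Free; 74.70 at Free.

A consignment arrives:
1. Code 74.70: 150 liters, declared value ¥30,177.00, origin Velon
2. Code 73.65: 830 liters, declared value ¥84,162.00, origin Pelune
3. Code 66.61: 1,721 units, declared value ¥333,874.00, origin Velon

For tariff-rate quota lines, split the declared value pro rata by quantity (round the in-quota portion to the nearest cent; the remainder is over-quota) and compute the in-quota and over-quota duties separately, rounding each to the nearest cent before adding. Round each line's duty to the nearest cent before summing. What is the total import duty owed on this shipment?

Line 1 (74.70, Velon, 150 liters, ¥30,177.00):
Base rate for 74.70 is 3%.
Origin Velon qualifies under the Illand–Velon agreement and 74.70 is covered: preferential rate Free applies instead.
Duty = ¥30,177.00 × 0% = ¥0.00.
Line 2 (73.65, Pelune, 830 liters, ¥84,162.00):
Code 73.65 is under a tariff-rate quota (threshold 589 liters). In-quota: 589 liters at 8.5%; over-quota: 241 liters at 30.5%.
Pro-rata value split: in-quota = ¥84,162.00 × 589/830 = ¥59,724.60; over-quota = ¥84,162.00 − ¥59,724.60 = ¥24,437.40.
In-quota duty = ¥59,724.60 × 8.5% = ¥5,076.59. Over-quota duty = ¥24,437.40 × 30.5% = ¥7,453.41.
Line duty = ¥5,076.59 + ¥7,453.41 = ¥12,530.00.
Line 3 (66.61, Velon, 1,721 units, ¥333,874.00):
Base rate for 66.61 is ¥0.27/unit.
Origin Velon qualifies under the Illand–Velon agreement and 66.61 is covered: preferential rate Free applies instead.
Duty = ¥333,874.00 × 0% = ¥0.00.
Total = ¥0.00 + ¥12,530.00 + ¥0.00 = ¥12,530.00.

¥12,530.00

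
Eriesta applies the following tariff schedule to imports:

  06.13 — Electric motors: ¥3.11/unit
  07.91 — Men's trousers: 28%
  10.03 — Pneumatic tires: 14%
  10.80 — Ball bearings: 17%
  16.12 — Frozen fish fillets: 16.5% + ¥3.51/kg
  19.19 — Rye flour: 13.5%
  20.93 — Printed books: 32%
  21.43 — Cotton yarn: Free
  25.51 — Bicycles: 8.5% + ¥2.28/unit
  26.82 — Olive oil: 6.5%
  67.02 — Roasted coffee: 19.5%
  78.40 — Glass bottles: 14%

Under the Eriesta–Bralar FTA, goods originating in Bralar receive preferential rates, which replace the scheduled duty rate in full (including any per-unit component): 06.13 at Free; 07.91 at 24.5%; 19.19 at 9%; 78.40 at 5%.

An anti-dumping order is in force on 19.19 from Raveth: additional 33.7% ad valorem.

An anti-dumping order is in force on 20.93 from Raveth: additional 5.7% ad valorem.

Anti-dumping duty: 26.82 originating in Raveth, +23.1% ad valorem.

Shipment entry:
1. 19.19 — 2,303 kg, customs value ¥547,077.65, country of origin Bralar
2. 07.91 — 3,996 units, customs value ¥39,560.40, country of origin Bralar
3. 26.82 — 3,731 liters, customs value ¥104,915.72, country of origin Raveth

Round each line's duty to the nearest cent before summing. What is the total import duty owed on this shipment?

¥89,984.34

Line 1 (19.19, Bralar, 2,303 kg, ¥547,077.65):
Base rate for 19.19 is 13.5%.
Origin Bralar qualifies under the Eriesta–Bralar agreement and 19.19 is covered: preferential rate 9% applies instead.
The additional-duty order on 19.19 targets Raveth, not Bralar; it does not apply.
Duty = ¥547,077.65 × 9% = ¥49,236.99.
Line 2 (07.91, Bralar, 3,996 units, ¥39,560.40):
Base rate for 07.91 is 28%.
Origin Bralar qualifies under the Eriesta–Bralar agreement and 07.91 is covered: preferential rate 24.5% applies instead.
Duty = ¥39,560.40 × 24.5% = ¥9,692.30.
Line 3 (26.82, Raveth, 3,731 liters, ¥104,915.72):
Base rate for 26.82 is 6.5%.
Additional duty on 26.82 from Raveth: +23.1%. Applied ad valorem rate: 6.5% + 23.1% = 29.6%.
Duty = ¥104,915.72 × 29.6% = ¥31,055.05.
Total = ¥49,236.99 + ¥9,692.30 + ¥31,055.05 = ¥89,984.34.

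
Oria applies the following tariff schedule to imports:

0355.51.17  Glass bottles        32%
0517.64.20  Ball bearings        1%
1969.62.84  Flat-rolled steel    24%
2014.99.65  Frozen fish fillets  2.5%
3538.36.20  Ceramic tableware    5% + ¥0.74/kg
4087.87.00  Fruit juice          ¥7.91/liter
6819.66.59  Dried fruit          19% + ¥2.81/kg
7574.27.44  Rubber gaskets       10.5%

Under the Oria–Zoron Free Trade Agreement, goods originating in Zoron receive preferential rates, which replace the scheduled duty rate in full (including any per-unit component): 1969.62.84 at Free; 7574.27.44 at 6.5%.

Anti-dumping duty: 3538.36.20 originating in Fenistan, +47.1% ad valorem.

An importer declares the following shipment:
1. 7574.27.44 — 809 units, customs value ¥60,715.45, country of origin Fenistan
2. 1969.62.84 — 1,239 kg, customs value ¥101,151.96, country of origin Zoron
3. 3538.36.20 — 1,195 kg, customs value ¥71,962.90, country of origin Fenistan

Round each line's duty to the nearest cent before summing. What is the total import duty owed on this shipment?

¥44,752.09

Line 1 (7574.27.44, Fenistan, 809 units, ¥60,715.45):
Base rate for 7574.27.44 is 10.5%.
7574.27.44 has an FTA preferential rate, but origin Fenistan is not Zoron; base rate stands.
Duty = ¥60,715.45 × 10.5% = ¥6,375.12.
Line 2 (1969.62.84, Zoron, 1,239 kg, ¥101,151.96):
Base rate for 1969.62.84 is 24%.
Origin Zoron qualifies under the Oria–Zoron agreement and 1969.62.84 is covered: preferential rate Free applies instead.
Duty = ¥101,151.96 × 0% = ¥0.00.
Line 3 (3538.36.20, Fenistan, 1,195 kg, ¥71,962.90):
Base rate for 3538.36.20 is 5% + ¥0.74/kg.
Additional duty on 3538.36.20 from Fenistan: +47.1%. Applied ad valorem rate: 5% + 47.1% = 52.1%.
Duty = ¥71,962.90 × 52.1% + 1,195 × ¥0.74 = ¥38,376.97.
Total = ¥6,375.12 + ¥0.00 + ¥38,376.97 = ¥44,752.09.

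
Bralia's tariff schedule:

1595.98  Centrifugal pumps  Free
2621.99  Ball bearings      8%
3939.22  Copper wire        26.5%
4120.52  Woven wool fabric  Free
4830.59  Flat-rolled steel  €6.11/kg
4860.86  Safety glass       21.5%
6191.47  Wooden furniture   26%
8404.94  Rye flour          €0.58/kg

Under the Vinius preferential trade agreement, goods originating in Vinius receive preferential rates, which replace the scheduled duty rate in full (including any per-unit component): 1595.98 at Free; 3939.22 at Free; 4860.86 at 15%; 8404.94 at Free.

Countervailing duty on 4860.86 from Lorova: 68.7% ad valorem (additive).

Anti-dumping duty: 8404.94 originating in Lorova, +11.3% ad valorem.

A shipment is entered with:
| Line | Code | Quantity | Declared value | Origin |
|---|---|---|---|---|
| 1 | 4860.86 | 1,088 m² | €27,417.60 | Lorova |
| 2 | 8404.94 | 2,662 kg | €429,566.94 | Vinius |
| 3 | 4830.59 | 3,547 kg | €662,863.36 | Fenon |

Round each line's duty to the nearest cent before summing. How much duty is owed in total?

€46,402.85

Line 1 (4860.86, Lorova, 1,088 m², €27,417.60):
Base rate for 4860.86 is 21.5%.
4860.86 has an FTA preferential rate, but origin Lorova is not Vinius; base rate stands.
Additional duty on 4860.86 from Lorova: +68.7%. Applied ad valorem rate: 21.5% + 68.7% = 90.2%.
Duty = €27,417.60 × 90.2% = €24,730.68.
Line 2 (8404.94, Vinius, 2,662 kg, €429,566.94):
Base rate for 8404.94 is €0.58/kg.
Origin Vinius qualifies under the Bralia–Vinius agreement and 8404.94 is covered: preferential rate Free applies instead.
The additional-duty order on 8404.94 targets Lorova, not Vinius; it does not apply.
Duty = €429,566.94 × 0% = €0.00.
Line 3 (4830.59, Fenon, 3,547 kg, €662,863.36):
Base rate for 4830.59 is €6.11/kg.
Duty = 3,547 × €6.11 = €21,672.17.
Total = €24,730.68 + €0.00 + €21,672.17 = €46,402.85.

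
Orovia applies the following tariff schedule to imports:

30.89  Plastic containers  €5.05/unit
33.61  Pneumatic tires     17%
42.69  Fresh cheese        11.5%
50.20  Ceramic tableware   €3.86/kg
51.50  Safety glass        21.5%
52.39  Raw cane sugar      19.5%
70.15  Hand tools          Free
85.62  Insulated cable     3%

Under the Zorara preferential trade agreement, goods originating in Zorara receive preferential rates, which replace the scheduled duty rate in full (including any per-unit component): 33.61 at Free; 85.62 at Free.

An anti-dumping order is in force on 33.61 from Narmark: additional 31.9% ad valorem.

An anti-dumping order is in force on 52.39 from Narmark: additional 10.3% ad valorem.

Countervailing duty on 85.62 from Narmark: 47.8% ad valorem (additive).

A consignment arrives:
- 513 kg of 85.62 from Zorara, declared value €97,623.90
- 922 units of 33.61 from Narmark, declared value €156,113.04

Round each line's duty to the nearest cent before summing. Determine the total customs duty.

Line 1 (85.62, Zorara, 513 kg, €97,623.90):
Base rate for 85.62 is 3%.
Origin Zorara qualifies under the Orovia–Zorara agreement and 85.62 is covered: preferential rate Free applies instead.
The additional-duty order on 85.62 targets Narmark, not Zorara; it does not apply.
Duty = €97,623.90 × 0% = €0.00.
Line 2 (33.61, Narmark, 922 units, €156,113.04):
Base rate for 33.61 is 17%.
33.61 has an FTA preferential rate, but origin Narmark is not Zorara; base rate stands.
Additional duty on 33.61 from Narmark: +31.9%. Applied ad valorem rate: 17% + 31.9% = 48.9%.
Duty = €156,113.04 × 48.9% = €76,339.28.
Total = €0.00 + €76,339.28 = €76,339.28.

€76,339.28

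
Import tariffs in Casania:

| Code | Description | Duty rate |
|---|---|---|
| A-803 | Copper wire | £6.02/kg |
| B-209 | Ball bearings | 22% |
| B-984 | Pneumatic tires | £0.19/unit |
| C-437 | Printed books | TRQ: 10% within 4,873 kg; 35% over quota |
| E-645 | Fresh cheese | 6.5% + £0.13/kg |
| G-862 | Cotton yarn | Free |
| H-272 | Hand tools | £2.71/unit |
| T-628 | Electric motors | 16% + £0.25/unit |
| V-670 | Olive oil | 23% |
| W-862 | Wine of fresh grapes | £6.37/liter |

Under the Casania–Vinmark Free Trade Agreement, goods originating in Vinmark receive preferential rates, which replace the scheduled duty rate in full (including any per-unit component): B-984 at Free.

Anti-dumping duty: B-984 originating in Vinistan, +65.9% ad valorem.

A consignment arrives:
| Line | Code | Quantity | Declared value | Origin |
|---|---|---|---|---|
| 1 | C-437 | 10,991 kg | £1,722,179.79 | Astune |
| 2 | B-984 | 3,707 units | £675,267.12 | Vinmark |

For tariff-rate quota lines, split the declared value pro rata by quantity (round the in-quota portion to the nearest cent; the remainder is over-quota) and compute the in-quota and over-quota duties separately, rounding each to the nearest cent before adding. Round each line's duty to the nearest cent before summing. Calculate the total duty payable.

£411,875.34

Line 1 (C-437, Astune, 10,991 kg, £1,722,179.79):
Code C-437 is under a tariff-rate quota (threshold 4,873 kg). In-quota: 4,873 kg at 10%; over-quota: 6,118 kg at 35%.
Pro-rata value split: in-quota = £1,722,179.79 × 4,873/10,991 = £763,550.37; over-quota = £1,722,179.79 − £763,550.37 = £958,629.42.
In-quota duty = £763,550.37 × 10% = £76,355.04. Over-quota duty = £958,629.42 × 35% = £335,520.30.
Line duty = £76,355.04 + £335,520.30 = £411,875.34.
Line 2 (B-984, Vinmark, 3,707 units, £675,267.12):
Base rate for B-984 is £0.19/unit.
Origin Vinmark qualifies under the Casania–Vinmark agreement and B-984 is covered: preferential rate Free applies instead.
The additional-duty order on B-984 targets Vinistan, not Vinmark; it does not apply.
Duty = £675,267.12 × 0% = £0.00.
Total = £411,875.34 + £0.00 = £411,875.34.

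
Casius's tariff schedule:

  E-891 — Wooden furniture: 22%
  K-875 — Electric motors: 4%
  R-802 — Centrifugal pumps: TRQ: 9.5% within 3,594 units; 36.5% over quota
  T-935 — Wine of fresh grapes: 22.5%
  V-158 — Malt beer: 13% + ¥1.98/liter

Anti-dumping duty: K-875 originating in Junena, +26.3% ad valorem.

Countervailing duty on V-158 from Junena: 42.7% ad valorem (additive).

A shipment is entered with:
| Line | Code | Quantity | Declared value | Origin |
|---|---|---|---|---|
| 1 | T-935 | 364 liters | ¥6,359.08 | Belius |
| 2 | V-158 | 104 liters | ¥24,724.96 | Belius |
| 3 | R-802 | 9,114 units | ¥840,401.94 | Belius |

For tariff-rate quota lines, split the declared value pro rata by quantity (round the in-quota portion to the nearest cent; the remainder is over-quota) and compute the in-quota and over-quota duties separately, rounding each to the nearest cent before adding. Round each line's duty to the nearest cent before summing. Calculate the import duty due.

Line 1 (T-935, Belius, 364 liters, ¥6,359.08):
Base rate for T-935 is 22.5%.
Duty = ¥6,359.08 × 22.5% = ¥1,430.79.
Line 2 (V-158, Belius, 104 liters, ¥24,724.96):
Base rate for V-158 is 13% + ¥1.98/liter.
The additional-duty order on V-158 targets Junena, not Belius; it does not apply.
Duty = ¥24,724.96 × 13% + 104 × ¥1.98 = ¥3,420.16.
Line 3 (R-802, Belius, 9,114 units, ¥840,401.94):
Code R-802 is under a tariff-rate quota (threshold 3,594 units). In-quota: 3,594 units at 9.5%; over-quota: 5,520 units at 36.5%.
Pro-rata value split: in-quota = ¥840,401.94 × 3,594/9,114 = ¥331,402.74; over-quota = ¥840,401.94 − ¥331,402.74 = ¥508,999.20.
In-quota duty = ¥331,402.74 × 9.5% = ¥31,483.26. Over-quota duty = ¥508,999.20 × 36.5% = ¥185,784.71.
Line duty = ¥31,483.26 + ¥185,784.71 = ¥217,267.97.
Total = ¥1,430.79 + ¥3,420.16 + ¥217,267.97 = ¥222,118.92.

¥222,118.92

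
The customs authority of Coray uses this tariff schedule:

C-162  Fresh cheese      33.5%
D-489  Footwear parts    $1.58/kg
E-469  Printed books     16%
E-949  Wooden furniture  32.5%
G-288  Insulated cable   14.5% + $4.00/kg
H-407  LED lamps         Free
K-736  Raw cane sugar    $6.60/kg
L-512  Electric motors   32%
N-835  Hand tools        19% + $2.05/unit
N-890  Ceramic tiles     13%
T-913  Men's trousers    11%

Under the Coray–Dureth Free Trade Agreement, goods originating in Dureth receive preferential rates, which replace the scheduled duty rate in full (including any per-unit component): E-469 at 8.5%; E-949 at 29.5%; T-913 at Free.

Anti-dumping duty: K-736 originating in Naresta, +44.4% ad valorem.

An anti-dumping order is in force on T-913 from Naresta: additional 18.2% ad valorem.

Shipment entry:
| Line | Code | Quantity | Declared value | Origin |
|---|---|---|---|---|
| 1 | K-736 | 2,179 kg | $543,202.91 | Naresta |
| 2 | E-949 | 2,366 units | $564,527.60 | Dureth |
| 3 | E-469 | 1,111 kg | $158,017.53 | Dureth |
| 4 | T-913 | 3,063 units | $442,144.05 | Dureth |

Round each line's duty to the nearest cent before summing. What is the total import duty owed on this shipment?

Line 1 (K-736, Naresta, 2,179 kg, $543,202.91):
Base rate for K-736 is $6.60/kg.
Additional duty on K-736 from Naresta: +44.4% ad valorem. Applied ad valorem rate = 44.4%.
Duty = $543,202.91 × 44.4% + 2,179 × $6.60 = $255,563.49.
Line 2 (E-949, Dureth, 2,366 units, $564,527.60):
Base rate for E-949 is 32.5%.
Origin Dureth qualifies under the Coray–Dureth agreement and E-949 is covered: preferential rate 29.5% applies instead.
Duty = $564,527.60 × 29.5% = $166,535.64.
Line 3 (E-469, Dureth, 1,111 kg, $158,017.53):
Base rate for E-469 is 16%.
Origin Dureth qualifies under the Coray–Dureth agreement and E-469 is covered: preferential rate 8.5% applies instead.
Duty = $158,017.53 × 8.5% = $13,431.49.
Line 4 (T-913, Dureth, 3,063 units, $442,144.05):
Base rate for T-913 is 11%.
Origin Dureth qualifies under the Coray–Dureth agreement and T-913 is covered: preferential rate Free applies instead.
The additional-duty order on T-913 targets Naresta, not Dureth; it does not apply.
Duty = $442,144.05 × 0% = $0.00.
Total = $255,563.49 + $166,535.64 + $13,431.49 + $0.00 = $435,530.62.

$435,530.62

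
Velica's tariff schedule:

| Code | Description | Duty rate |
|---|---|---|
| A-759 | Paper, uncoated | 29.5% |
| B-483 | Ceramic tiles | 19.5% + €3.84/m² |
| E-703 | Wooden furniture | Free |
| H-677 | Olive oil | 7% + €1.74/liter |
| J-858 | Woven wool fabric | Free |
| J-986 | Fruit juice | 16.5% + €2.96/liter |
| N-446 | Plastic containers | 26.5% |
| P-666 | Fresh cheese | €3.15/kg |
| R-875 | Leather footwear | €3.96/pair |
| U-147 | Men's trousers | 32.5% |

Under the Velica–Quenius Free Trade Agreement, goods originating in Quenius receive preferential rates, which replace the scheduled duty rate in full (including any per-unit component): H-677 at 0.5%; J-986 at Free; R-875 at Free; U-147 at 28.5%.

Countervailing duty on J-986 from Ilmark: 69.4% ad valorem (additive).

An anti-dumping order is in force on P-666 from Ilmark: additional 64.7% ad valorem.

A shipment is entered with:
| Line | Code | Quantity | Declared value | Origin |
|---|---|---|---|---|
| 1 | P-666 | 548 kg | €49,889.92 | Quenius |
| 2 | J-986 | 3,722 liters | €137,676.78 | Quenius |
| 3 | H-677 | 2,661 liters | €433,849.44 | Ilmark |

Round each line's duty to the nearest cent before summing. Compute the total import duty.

€36,725.80

Line 1 (P-666, Quenius, 548 kg, €49,889.92):
Base rate for P-666 is €3.15/kg.
Origin Quenius is the FTA partner but P-666 is not on the preference list; base rate stands.
The additional-duty order on P-666 targets Ilmark, not Quenius; it does not apply.
Duty = 548 × €3.15 = €1,726.20.
Line 2 (J-986, Quenius, 3,722 liters, €137,676.78):
Base rate for J-986 is 16.5% + €2.96/liter.
Origin Quenius qualifies under the Velica–Quenius agreement and J-986 is covered: preferential rate Free applies instead.
The additional-duty order on J-986 targets Ilmark, not Quenius; it does not apply.
Duty = €137,676.78 × 0% = €0.00.
Line 3 (H-677, Ilmark, 2,661 liters, €433,849.44):
Base rate for H-677 is 7% + €1.74/liter.
H-677 has an FTA preferential rate, but origin Ilmark is not Quenius; base rate stands.
Duty = €433,849.44 × 7% + 2,661 × €1.74 = €34,999.60.
Total = €1,726.20 + €0.00 + €34,999.60 = €36,725.80.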